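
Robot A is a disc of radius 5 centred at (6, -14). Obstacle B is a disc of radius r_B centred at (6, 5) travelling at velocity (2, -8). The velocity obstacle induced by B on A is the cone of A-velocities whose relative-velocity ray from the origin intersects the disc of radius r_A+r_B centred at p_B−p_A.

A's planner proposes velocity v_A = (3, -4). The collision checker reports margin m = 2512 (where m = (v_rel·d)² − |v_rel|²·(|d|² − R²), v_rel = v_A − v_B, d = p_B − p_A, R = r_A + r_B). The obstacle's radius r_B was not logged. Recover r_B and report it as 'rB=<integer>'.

m = 2512
d = (0, 19);  v_rel = (1, 4),  |v_rel|² = 17
v_rel×d = (1)·(19) − (4)·(0) = 19
since m = R²·17 − 19²:  R² = (361 + 2512) / 17 = 169
R = √169 = 13  ⇒  r_B = 13 − 5 = 8

rB=8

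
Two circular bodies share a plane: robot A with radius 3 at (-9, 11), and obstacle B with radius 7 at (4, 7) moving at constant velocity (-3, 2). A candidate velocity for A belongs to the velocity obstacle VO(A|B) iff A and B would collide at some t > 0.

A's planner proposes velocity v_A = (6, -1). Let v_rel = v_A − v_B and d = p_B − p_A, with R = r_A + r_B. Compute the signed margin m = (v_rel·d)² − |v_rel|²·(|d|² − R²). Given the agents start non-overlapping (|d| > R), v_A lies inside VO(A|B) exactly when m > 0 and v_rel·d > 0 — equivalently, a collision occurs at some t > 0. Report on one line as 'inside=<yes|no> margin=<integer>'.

d = (13, -4),  |d|² = 185;  R = 3+7 = 10,  c = 185−10² = 85
v_rel = (9, -3),  |v_rel|² = 90;  v_rel·d = (9)·(13) + (-3)·(-4) = 129
90·t² − 258·t + 85 = 0  ⇒  m = 129² − 90·85 = 8991
m = 8991 > 0,  v_rel·d = 129 > 0  ⇒  inside

inside=yes margin=8991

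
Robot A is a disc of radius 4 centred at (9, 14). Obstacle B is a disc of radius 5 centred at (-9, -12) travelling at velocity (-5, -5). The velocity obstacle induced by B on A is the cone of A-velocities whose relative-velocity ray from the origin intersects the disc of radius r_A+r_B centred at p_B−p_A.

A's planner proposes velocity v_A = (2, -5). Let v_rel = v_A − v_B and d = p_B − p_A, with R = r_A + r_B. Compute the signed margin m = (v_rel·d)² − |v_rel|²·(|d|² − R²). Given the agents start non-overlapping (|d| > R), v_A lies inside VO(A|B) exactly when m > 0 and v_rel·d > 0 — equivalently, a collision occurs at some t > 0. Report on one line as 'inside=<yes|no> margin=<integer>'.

d = (-18, -26),  |d|² = 1000;  R = 4+5 = 9,  c = 1000−9² = 919
v_rel = (7, 0),  |v_rel|² = 49;  v_rel·d = (7)·(-18) + (0)·(-26) = -126
49·t² + 252·t + 919 = 0  ⇒  m = (-126)² − 49·919 = -29155
m = -29155 < 0,  v_rel·d = -126 < 0  ⇒  outside

inside=no margin=-29155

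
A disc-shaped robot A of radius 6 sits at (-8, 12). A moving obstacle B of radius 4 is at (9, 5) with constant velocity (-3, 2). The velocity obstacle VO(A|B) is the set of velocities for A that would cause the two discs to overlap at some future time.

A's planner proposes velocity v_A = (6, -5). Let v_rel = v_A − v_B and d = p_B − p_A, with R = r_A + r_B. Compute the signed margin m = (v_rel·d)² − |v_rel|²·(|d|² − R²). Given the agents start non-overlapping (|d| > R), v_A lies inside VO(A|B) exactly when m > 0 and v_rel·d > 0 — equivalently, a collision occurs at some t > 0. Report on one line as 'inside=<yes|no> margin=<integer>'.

d = (17, -7),  |d|² = 338;  R = 6+4 = 10,  c = 338−10² = 238
v_rel = (9, -7),  |v_rel|² = 130;  v_rel·d = (9)·(17) + (-7)·(-7) = 202
130·t² − 404·t + 238 = 0  ⇒  m = 202² − 130·238 = 9864
m = 9864 > 0,  v_rel·d = 202 > 0  ⇒  inside

inside=yes margin=9864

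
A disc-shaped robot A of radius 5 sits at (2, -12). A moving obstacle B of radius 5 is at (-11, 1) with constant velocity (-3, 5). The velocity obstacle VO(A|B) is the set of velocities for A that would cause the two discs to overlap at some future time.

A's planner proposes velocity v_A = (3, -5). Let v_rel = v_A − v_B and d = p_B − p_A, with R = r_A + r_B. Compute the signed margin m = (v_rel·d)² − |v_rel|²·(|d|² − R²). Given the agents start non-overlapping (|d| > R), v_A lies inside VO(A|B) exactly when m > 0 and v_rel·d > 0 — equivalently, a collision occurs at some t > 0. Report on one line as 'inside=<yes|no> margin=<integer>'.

d = (-13, 13),  |d|² = 338;  R = 5+5 = 10,  c = 338−10² = 238
v_rel = (6, -10),  |v_rel|² = 136;  v_rel·d = (6)·(-13) + (-10)·(13) = -208
136·t² + 416·t + 238 = 0  ⇒  m = (-208)² − 136·238 = 10896
m = 10896 > 0,  v_rel·d = -208 < 0  ⇒  outside

inside=no margin=10896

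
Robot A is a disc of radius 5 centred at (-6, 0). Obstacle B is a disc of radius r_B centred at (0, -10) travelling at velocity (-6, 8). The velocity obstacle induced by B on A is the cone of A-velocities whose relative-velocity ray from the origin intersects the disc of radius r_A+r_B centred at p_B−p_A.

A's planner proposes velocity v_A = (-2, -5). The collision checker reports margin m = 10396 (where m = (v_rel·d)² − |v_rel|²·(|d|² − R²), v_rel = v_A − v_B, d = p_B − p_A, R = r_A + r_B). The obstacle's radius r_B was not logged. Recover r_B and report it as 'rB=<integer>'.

m = 10396
d = (6, -10);  v_rel = (4, -13),  |v_rel|² = 185
v_rel×d = (4)·(-10) − (-13)·(6) = 38
since m = R²·185 − 38²:  R² = (1444 + 10396) / 185 = 64
R = √64 = 8  ⇒  r_B = 8 − 5 = 3

rB=3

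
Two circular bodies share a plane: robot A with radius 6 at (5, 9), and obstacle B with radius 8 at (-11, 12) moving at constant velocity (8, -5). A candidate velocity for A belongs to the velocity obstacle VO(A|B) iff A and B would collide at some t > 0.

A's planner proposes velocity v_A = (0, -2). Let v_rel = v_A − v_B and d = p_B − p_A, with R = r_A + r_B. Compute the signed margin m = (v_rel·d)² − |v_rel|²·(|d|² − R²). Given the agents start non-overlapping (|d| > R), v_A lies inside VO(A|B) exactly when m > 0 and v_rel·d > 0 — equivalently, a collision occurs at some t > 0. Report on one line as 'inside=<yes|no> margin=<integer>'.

d = (-16, 3),  |d|² = 265;  R = 6+8 = 14,  c = 265−14² = 69
v_rel = (-8, 3),  |v_rel|² = 73;  v_rel·d = (-8)·(-16) + (3)·(3) = 137
73·t² − 274·t + 69 = 0  ⇒  m = 137² − 73·69 = 13732
m = 13732 > 0,  v_rel·d = 137 > 0  ⇒  inside

inside=yes margin=13732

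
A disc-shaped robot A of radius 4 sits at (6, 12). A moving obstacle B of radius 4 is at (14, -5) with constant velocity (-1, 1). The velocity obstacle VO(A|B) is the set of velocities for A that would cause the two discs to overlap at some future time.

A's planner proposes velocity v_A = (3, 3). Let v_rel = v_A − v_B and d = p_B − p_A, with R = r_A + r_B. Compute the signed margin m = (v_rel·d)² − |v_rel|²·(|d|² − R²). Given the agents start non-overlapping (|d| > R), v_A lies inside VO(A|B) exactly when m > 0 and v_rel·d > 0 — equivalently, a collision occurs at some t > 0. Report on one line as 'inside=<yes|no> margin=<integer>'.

d = (8, -17),  |d|² = 353;  R = 4+4 = 8,  c = 353−8² = 289
v_rel = (4, 2),  |v_rel|² = 20;  v_rel·d = (4)·(8) + (2)·(-17) = -2
20·t² + 4·t + 289 = 0  ⇒  m = (-2)² − 20·289 = -5776
m = -5776 < 0,  v_rel·d = -2 < 0  ⇒  outside

inside=no margin=-5776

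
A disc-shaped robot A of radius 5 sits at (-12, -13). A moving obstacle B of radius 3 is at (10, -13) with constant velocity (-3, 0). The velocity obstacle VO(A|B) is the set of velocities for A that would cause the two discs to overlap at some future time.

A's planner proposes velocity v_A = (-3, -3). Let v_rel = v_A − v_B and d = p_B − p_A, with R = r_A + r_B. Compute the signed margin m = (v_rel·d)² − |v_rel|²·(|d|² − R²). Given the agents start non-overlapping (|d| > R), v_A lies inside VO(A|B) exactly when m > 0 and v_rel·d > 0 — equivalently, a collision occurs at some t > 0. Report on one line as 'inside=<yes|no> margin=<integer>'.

d = (22, 0),  |d|² = 484;  R = 5+3 = 8,  c = 484−8² = 420
v_rel = (0, -3),  |v_rel|² = 9;  v_rel·d = (0)·(22) + (-3)·(0) = 0
9·t² − 0·t + 420 = 0  ⇒  m = 0² − 9·420 = -3780
m = -3780 < 0,  v_rel·d = 0 = 0  ⇒  outside

inside=no margin=-3780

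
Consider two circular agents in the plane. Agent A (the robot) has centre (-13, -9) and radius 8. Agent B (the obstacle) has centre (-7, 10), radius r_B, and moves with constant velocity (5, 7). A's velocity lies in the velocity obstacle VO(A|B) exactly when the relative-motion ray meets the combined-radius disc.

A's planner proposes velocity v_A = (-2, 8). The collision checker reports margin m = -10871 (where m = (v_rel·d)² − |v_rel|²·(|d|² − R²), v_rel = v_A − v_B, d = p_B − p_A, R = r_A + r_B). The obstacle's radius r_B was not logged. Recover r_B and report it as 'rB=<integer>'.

m = -10871
d = (6, 19);  v_rel = (-7, 1),  |v_rel|² = 50
v_rel×d = (-7)·(19) − (1)·(6) = -139
since m = R²·50 − (-139)²:  R² = (19321 + -10871) / 50 = 169
R = √169 = 13  ⇒  r_B = 13 − 8 = 5

rB=5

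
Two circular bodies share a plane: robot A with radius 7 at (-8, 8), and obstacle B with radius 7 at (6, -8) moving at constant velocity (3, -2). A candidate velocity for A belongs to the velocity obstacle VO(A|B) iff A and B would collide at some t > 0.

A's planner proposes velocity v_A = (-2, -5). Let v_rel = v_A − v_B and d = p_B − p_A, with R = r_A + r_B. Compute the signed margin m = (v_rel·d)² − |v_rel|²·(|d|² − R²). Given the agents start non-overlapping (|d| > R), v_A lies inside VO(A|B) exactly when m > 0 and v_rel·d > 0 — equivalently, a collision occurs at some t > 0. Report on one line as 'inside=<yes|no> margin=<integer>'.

d = (14, -16),  |d|² = 452;  R = 7+7 = 14,  c = 452−14² = 256
v_rel = (-5, -3),  |v_rel|² = 34;  v_rel·d = (-5)·(14) + (-3)·(-16) = -22
34·t² + 44·t + 256 = 0  ⇒  m = (-22)² − 34·256 = -8220
m = -8220 < 0,  v_rel·d = -22 < 0  ⇒  outside

inside=no margin=-8220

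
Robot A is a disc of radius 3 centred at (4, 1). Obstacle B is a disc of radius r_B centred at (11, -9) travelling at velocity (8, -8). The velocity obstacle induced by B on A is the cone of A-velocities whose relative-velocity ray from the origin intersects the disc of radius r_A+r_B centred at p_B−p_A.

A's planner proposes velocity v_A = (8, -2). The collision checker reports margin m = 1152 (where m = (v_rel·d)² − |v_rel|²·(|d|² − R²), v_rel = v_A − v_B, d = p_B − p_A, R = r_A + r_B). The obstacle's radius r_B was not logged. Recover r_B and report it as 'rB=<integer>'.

m = 1152
d = (7, -10);  v_rel = (0, 6),  |v_rel|² = 36
v_rel×d = (0)·(-10) − (6)·(7) = -42
since m = R²·36 − (-42)²:  R² = (1764 + 1152) / 36 = 81
R = √81 = 9  ⇒  r_B = 9 − 3 = 6

rB=6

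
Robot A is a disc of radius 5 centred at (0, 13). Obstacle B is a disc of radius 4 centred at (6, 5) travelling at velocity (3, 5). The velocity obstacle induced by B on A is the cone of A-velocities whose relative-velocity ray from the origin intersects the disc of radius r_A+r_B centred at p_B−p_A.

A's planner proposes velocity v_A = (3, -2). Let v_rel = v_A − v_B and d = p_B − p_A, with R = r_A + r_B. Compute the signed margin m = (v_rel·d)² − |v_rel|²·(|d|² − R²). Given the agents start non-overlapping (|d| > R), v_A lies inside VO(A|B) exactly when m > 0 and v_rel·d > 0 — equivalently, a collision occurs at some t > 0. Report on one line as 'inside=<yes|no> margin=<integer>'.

d = (6, -8),  |d|² = 100;  R = 5+4 = 9,  c = 100−9² = 19
v_rel = (0, -7),  |v_rel|² = 49;  v_rel·d = (0)·(6) + (-7)·(-8) = 56
49·t² − 112·t + 19 = 0  ⇒  m = 56² − 49·19 = 2205
m = 2205 > 0,  v_rel·d = 56 > 0  ⇒  inside

inside=yes margin=2205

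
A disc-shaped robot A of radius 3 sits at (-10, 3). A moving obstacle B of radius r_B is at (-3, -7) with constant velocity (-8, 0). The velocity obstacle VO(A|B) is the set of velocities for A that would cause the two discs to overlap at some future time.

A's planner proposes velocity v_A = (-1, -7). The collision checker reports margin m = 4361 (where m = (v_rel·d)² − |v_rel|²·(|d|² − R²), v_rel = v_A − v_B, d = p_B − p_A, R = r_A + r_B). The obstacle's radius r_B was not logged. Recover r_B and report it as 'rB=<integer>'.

m = 4361
d = (7, -10);  v_rel = (7, -7),  |v_rel|² = 98
v_rel×d = (7)·(-10) − (-7)·(7) = -21
since m = R²·98 − (-21)²:  R² = (441 + 4361) / 98 = 49
R = √49 = 7  ⇒  r_B = 7 − 3 = 4

rB=4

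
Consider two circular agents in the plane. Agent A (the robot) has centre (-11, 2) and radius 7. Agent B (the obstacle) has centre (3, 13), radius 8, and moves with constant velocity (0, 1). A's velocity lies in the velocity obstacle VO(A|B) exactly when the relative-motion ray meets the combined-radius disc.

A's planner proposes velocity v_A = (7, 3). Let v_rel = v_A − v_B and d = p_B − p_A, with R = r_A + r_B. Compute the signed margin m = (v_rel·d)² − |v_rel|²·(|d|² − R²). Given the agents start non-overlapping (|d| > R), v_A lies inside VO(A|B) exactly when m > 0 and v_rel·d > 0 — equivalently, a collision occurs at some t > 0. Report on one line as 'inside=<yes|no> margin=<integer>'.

d = (14, 11),  |d|² = 317;  R = 7+8 = 15,  c = 317−15² = 92
v_rel = (7, 2),  |v_rel|² = 53;  v_rel·d = (7)·(14) + (2)·(11) = 120
53·t² − 240·t + 92 = 0  ⇒  m = 120² − 53·92 = 9524
m = 9524 > 0,  v_rel·d = 120 > 0  ⇒  inside

inside=yes margin=9524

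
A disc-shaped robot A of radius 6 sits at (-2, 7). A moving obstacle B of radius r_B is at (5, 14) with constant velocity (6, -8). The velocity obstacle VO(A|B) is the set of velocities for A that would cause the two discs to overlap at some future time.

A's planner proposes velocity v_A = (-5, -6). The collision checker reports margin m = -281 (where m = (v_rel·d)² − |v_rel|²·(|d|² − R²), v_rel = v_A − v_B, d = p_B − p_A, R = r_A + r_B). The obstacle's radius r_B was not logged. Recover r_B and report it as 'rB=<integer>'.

m = -281
d = (7, 7);  v_rel = (-11, 2),  |v_rel|² = 125
v_rel×d = (-11)·(7) − (2)·(7) = -91
since m = R²·125 − (-91)²:  R² = (8281 + -281) / 125 = 64
R = √64 = 8  ⇒  r_B = 8 − 6 = 2

rB=2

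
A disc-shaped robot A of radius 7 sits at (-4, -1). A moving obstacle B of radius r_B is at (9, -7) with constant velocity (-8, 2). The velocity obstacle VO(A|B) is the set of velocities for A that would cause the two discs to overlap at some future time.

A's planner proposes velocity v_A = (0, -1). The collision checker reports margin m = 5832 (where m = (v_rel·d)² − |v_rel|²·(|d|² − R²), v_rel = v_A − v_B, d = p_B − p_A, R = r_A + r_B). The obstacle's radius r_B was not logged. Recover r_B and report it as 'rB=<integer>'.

m = 5832
d = (13, -6);  v_rel = (8, -3),  |v_rel|² = 73
v_rel×d = (8)·(-6) − (-3)·(13) = -9
since m = R²·73 − (-9)²:  R² = (81 + 5832) / 73 = 81
R = √81 = 9  ⇒  r_B = 9 − 7 = 2

rB=2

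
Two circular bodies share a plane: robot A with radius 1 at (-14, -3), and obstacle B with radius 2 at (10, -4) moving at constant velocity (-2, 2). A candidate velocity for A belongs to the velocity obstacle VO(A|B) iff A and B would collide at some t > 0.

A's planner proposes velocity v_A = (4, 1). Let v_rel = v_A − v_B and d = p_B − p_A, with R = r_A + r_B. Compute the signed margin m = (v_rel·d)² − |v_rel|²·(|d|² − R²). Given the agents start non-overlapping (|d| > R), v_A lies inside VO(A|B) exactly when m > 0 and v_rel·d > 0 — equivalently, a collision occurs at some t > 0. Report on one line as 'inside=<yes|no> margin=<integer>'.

d = (24, -1),  |d|² = 577;  R = 1+2 = 3,  c = 577−3² = 568
v_rel = (6, -1),  |v_rel|² = 37;  v_rel·d = (6)·(24) + (-1)·(-1) = 145
37·t² − 290·t + 568 = 0  ⇒  m = 145² − 37·568 = 9
m = 9 > 0,  v_rel·d = 145 > 0  ⇒  inside

inside=yes margin=9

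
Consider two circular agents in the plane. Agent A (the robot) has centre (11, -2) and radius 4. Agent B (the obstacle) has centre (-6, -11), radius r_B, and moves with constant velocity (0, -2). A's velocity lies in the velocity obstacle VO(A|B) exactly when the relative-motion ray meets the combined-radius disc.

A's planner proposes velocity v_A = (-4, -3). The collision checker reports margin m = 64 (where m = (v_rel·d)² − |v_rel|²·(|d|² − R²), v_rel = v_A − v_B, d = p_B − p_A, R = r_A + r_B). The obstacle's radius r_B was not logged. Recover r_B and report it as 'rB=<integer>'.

m = 64
d = (-17, -9);  v_rel = (-4, -1),  |v_rel|² = 17
v_rel×d = (-4)·(-9) − (-1)·(-17) = 19
since m = R²·17 − 19²:  R² = (361 + 64) / 17 = 25
R = √25 = 5  ⇒  r_B = 5 − 4 = 1

rB=1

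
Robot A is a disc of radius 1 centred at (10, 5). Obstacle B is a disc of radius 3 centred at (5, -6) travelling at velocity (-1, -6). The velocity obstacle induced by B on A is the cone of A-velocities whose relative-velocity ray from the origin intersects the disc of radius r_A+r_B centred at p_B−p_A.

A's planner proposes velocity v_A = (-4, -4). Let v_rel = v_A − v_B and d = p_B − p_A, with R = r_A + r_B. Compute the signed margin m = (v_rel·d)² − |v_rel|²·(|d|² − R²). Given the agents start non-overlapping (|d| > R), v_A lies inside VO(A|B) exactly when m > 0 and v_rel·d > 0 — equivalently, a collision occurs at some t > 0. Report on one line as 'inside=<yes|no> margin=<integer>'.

d = (-5, -11),  |d|² = 146;  R = 1+3 = 4,  c = 146−4² = 130
v_rel = (-3, 2),  |v_rel|² = 13;  v_rel·d = (-3)·(-5) + (2)·(-11) = -7
13·t² + 14·t + 130 = 0  ⇒  m = (-7)² − 13·130 = -1641
m = -1641 < 0,  v_rel·d = -7 < 0  ⇒  outside

inside=no margin=-1641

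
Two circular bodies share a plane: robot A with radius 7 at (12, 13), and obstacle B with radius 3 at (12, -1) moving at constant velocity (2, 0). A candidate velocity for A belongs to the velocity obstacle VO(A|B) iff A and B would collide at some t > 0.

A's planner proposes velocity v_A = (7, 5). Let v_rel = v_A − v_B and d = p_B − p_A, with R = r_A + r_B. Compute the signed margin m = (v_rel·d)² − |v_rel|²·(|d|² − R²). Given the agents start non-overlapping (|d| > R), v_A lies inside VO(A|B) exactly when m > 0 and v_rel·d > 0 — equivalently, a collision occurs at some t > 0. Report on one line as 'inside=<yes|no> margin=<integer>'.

d = (0, -14),  |d|² = 196;  R = 7+3 = 10,  c = 196−10² = 96
v_rel = (5, 5),  |v_rel|² = 50;  v_rel·d = (5)·(0) + (5)·(-14) = -70
50·t² + 140·t + 96 = 0  ⇒  m = (-70)² − 50·96 = 100
m = 100 > 0,  v_rel·d = -70 < 0  ⇒  outside

inside=no margin=100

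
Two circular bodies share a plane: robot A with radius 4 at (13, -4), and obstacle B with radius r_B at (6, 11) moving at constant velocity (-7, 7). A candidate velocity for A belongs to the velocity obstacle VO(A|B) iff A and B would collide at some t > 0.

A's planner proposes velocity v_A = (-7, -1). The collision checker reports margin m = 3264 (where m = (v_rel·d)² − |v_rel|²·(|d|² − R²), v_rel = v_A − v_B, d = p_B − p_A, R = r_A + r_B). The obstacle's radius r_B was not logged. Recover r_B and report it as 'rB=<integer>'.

m = 3264
d = (-7, 15);  v_rel = (0, -8),  |v_rel|² = 64
v_rel×d = (0)·(15) − (-8)·(-7) = -56
since m = R²·64 − (-56)²:  R² = (3136 + 3264) / 64 = 100
R = √100 = 10  ⇒  r_B = 10 − 4 = 6

rB=6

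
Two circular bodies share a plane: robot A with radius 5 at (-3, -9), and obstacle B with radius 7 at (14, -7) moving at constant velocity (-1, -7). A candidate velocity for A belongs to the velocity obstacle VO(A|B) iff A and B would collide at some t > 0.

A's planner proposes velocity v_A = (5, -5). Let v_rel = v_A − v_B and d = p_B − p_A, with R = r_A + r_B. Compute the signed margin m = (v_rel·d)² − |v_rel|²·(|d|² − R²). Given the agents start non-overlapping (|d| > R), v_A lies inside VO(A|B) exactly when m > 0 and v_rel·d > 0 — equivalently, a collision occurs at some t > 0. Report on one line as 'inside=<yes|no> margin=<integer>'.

d = (17, 2),  |d|² = 293;  R = 5+7 = 12,  c = 293−12² = 149
v_rel = (6, 2),  |v_rel|² = 40;  v_rel·d = (6)·(17) + (2)·(2) = 106
40·t² − 212·t + 149 = 0  ⇒  m = 106² − 40·149 = 5276
m = 5276 > 0,  v_rel·d = 106 > 0  ⇒  inside

inside=yes margin=5276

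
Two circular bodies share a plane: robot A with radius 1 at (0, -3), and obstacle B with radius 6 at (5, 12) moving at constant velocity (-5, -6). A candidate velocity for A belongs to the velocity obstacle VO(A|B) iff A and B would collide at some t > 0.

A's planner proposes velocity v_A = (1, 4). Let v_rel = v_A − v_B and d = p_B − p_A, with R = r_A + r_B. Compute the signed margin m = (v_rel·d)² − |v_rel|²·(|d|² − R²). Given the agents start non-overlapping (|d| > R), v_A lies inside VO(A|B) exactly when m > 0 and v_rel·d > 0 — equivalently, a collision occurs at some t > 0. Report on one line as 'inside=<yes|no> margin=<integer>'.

d = (5, 15),  |d|² = 250;  R = 1+6 = 7,  c = 250−7² = 201
v_rel = (6, 10),  |v_rel|² = 136;  v_rel·d = (6)·(5) + (10)·(15) = 180
136·t² − 360·t + 201 = 0  ⇒  m = 180² − 136·201 = 5064
m = 5064 > 0,  v_rel·d = 180 > 0  ⇒  inside

inside=yes margin=5064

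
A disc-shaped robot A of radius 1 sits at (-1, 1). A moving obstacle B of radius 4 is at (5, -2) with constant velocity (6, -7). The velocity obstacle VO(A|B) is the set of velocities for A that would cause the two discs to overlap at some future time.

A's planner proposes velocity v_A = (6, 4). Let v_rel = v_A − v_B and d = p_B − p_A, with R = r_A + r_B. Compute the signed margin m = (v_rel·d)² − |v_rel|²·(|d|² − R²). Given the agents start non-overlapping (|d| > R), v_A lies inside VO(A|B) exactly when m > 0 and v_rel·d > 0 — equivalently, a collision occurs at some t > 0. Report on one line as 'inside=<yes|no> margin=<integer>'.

d = (6, -3),  |d|² = 45;  R = 1+4 = 5,  c = 45−5² = 20
v_rel = (0, 11),  |v_rel|² = 121;  v_rel·d = (0)·(6) + (11)·(-3) = -33
121·t² + 66·t + 20 = 0  ⇒  m = (-33)² − 121·20 = -1331
m = -1331 < 0,  v_rel·d = -33 < 0  ⇒  outside

inside=no margin=-1331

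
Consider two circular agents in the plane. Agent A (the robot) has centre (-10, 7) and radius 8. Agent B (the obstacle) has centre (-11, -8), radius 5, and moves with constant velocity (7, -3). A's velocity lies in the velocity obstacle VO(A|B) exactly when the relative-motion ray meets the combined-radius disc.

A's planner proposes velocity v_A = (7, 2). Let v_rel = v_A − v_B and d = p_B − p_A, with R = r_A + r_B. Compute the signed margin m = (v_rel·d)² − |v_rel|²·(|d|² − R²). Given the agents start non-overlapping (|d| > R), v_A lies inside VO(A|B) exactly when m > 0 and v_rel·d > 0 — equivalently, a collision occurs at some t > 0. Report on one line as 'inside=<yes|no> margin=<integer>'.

d = (-1, -15),  |d|² = 226;  R = 8+5 = 13,  c = 226−13² = 57
v_rel = (0, 5),  |v_rel|² = 25;  v_rel·d = (0)·(-1) + (5)·(-15) = -75
25·t² + 150·t + 57 = 0  ⇒  m = (-75)² − 25·57 = 4200
m = 4200 > 0,  v_rel·d = -75 < 0  ⇒  outside

inside=no margin=4200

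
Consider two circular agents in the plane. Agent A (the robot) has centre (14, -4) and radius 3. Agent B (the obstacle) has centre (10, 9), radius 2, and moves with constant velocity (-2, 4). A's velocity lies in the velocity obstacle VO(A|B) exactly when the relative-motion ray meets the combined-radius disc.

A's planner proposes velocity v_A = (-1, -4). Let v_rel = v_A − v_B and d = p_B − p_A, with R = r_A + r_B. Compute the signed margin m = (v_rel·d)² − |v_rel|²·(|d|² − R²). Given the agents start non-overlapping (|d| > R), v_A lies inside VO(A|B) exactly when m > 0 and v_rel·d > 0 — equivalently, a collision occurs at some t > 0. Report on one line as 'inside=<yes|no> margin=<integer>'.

d = (-4, 13),  |d|² = 185;  R = 3+2 = 5,  c = 185−5² = 160
v_rel = (1, -8),  |v_rel|² = 65;  v_rel·d = (1)·(-4) + (-8)·(13) = -108
65·t² + 216·t + 160 = 0  ⇒  m = (-108)² − 65·160 = 1264
m = 1264 > 0,  v_rel·d = -108 < 0  ⇒  outside

inside=no margin=1264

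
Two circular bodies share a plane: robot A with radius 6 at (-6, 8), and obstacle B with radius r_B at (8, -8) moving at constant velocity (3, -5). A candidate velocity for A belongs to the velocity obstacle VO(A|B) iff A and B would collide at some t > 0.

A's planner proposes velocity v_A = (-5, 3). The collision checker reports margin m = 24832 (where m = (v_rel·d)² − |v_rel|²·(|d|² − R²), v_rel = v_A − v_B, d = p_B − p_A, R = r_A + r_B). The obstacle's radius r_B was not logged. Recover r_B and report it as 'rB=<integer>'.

m = 24832
d = (14, -16);  v_rel = (-8, 8),  |v_rel|² = 128
v_rel×d = (-8)·(-16) − (8)·(14) = 16
since m = R²·128 − 16²:  R² = (256 + 24832) / 128 = 196
R = √196 = 14  ⇒  r_B = 14 − 6 = 8

rB=8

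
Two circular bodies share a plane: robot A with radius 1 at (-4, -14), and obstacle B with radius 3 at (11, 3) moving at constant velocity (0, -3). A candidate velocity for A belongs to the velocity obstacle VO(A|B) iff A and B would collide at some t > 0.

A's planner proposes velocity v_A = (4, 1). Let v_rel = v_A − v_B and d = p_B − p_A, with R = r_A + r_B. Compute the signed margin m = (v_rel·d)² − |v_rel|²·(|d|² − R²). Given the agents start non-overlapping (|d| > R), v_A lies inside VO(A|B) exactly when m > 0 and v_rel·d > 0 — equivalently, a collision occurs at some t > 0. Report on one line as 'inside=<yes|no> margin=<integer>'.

d = (15, 17),  |d|² = 514;  R = 1+3 = 4,  c = 514−4² = 498
v_rel = (4, 4),  |v_rel|² = 32;  v_rel·d = (4)·(15) + (4)·(17) = 128
32·t² − 256·t + 498 = 0  ⇒  m = 128² − 32·498 = 448
m = 448 > 0,  v_rel·d = 128 > 0  ⇒  inside

inside=yes margin=448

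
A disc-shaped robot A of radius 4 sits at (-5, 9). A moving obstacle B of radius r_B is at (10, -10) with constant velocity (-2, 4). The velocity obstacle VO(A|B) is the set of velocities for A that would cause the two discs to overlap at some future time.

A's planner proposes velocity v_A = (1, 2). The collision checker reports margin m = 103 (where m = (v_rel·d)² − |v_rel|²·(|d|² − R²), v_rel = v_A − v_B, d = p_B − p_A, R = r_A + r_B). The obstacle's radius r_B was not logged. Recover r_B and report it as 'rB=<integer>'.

m = 103
d = (15, -19);  v_rel = (3, -2),  |v_rel|² = 13
v_rel×d = (3)·(-19) − (-2)·(15) = -27
since m = R²·13 − (-27)²:  R² = (729 + 103) / 13 = 64
R = √64 = 8  ⇒  r_B = 8 − 4 = 4

rB=4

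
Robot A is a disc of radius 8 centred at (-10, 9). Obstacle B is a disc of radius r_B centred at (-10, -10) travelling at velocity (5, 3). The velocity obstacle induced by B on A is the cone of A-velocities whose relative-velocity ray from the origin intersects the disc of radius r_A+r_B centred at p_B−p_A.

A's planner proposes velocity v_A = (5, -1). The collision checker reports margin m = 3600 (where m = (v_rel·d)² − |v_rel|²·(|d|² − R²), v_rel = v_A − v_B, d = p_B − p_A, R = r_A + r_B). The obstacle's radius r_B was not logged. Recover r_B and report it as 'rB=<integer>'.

m = 3600
d = (0, -19);  v_rel = (0, -4),  |v_rel|² = 16
v_rel×d = (0)·(-19) − (-4)·(0) = 0
since m = R²·16 − 0²:  R² = (0 + 3600) / 16 = 225
R = √225 = 15  ⇒  r_B = 15 − 8 = 7

rB=7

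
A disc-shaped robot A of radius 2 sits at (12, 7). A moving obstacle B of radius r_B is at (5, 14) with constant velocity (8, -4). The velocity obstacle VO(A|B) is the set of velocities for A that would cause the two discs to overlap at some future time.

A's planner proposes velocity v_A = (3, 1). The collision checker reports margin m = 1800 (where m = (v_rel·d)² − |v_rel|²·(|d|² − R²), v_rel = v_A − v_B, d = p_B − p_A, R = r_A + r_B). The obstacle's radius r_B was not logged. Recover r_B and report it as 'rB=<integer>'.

m = 1800
d = (-7, 7);  v_rel = (-5, 5),  |v_rel|² = 50
v_rel×d = (-5)·(7) − (5)·(-7) = 0
since m = R²·50 − 0²:  R² = (0 + 1800) / 50 = 36
R = √36 = 6  ⇒  r_B = 6 − 2 = 4

rB=4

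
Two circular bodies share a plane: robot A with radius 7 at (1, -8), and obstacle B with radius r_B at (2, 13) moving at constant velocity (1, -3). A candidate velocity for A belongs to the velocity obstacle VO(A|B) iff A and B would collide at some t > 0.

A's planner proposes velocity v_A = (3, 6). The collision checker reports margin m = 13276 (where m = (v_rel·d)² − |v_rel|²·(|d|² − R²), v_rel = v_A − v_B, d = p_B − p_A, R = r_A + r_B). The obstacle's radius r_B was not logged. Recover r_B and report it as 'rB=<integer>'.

m = 13276
d = (1, 21);  v_rel = (2, 9),  |v_rel|² = 85
v_rel×d = (2)·(21) − (9)·(1) = 33
since m = R²·85 − 33²:  R² = (1089 + 13276) / 85 = 169
R = √169 = 13  ⇒  r_B = 13 − 7 = 6

rB=6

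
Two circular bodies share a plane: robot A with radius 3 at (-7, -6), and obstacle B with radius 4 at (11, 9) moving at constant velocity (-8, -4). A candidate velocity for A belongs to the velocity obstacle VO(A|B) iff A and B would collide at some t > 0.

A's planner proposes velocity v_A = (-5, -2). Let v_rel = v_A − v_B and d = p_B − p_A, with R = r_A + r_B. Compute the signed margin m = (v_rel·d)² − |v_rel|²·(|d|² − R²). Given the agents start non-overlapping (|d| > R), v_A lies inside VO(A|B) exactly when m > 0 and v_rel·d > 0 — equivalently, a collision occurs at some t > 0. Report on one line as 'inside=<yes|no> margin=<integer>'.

d = (18, 15),  |d|² = 549;  R = 3+4 = 7,  c = 549−7² = 500
v_rel = (3, 2),  |v_rel|² = 13;  v_rel·d = (3)·(18) + (2)·(15) = 84
13·t² − 168·t + 500 = 0  ⇒  m = 84² − 13·500 = 556
m = 556 > 0,  v_rel·d = 84 > 0  ⇒  inside

inside=yes margin=556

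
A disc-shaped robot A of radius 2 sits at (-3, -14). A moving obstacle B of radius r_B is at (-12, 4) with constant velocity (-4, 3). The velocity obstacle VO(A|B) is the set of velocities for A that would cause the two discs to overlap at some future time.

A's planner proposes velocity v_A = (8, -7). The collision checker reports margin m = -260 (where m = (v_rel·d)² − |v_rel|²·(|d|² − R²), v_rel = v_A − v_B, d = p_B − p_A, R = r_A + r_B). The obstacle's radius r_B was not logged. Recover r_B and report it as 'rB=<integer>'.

m = -260
d = (-9, 18);  v_rel = (12, -10),  |v_rel|² = 244
v_rel×d = (12)·(18) − (-10)·(-9) = 126
since m = R²·244 − 126²:  R² = (15876 + -260) / 244 = 64
R = √64 = 8  ⇒  r_B = 8 − 2 = 6

rB=6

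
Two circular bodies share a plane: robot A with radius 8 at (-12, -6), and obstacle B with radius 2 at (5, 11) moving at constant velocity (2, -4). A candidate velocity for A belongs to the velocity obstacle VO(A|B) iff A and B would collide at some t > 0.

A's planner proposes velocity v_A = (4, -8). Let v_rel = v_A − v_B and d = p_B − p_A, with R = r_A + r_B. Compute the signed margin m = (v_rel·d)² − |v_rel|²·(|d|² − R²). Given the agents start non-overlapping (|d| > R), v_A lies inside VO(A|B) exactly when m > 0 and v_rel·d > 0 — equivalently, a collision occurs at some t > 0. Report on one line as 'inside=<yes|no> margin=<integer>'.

d = (17, 17),  |d|² = 578;  R = 8+2 = 10,  c = 578−10² = 478
v_rel = (2, -4),  |v_rel|² = 20;  v_rel·d = (2)·(17) + (-4)·(17) = -34
20·t² + 68·t + 478 = 0  ⇒  m = (-34)² − 20·478 = -8404
m = -8404 < 0,  v_rel·d = -34 < 0  ⇒  outside

inside=no margin=-8404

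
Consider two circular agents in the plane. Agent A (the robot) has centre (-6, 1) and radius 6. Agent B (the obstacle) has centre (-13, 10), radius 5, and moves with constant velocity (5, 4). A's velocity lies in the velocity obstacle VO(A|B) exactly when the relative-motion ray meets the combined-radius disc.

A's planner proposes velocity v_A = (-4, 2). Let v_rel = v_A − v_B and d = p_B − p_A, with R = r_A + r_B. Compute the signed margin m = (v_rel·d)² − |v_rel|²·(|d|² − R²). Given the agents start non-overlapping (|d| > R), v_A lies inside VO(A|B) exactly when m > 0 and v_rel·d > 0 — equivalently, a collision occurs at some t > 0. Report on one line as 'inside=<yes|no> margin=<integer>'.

d = (-7, 9),  |d|² = 130;  R = 6+5 = 11,  c = 130−11² = 9
v_rel = (-9, -2),  |v_rel|² = 85;  v_rel·d = (-9)·(-7) + (-2)·(9) = 45
85·t² − 90·t + 9 = 0  ⇒  m = 45² − 85·9 = 1260
m = 1260 > 0,  v_rel·d = 45 > 0  ⇒  inside

inside=yes margin=1260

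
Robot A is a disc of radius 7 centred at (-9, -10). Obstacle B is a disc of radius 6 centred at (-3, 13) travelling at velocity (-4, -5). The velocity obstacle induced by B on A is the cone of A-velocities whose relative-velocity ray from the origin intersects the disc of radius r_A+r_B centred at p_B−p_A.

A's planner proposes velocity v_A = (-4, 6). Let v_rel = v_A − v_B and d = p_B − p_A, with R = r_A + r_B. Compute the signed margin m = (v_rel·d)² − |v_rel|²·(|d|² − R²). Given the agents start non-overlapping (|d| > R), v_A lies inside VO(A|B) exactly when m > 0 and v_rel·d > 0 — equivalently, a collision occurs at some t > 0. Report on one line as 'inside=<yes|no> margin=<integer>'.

d = (6, 23),  |d|² = 565;  R = 7+6 = 13,  c = 565−13² = 396
v_rel = (0, 11),  |v_rel|² = 121;  v_rel·d = (0)·(6) + (11)·(23) = 253
121·t² − 506·t + 396 = 0  ⇒  m = 253² − 121·396 = 16093
m = 16093 > 0,  v_rel·d = 253 > 0  ⇒  inside

inside=yes margin=16093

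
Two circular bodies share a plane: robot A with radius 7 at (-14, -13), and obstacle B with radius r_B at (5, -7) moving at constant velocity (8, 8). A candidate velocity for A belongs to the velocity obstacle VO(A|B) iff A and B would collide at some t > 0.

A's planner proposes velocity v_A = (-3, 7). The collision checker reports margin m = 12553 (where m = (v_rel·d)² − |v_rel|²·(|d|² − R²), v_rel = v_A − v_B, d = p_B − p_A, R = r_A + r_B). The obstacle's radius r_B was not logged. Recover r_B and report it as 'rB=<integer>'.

m = 12553
d = (19, 6);  v_rel = (-11, -1),  |v_rel|² = 122
v_rel×d = (-11)·(6) − (-1)·(19) = -47
since m = R²·122 − (-47)²:  R² = (2209 + 12553) / 122 = 121
R = √121 = 11  ⇒  r_B = 11 − 7 = 4

rB=4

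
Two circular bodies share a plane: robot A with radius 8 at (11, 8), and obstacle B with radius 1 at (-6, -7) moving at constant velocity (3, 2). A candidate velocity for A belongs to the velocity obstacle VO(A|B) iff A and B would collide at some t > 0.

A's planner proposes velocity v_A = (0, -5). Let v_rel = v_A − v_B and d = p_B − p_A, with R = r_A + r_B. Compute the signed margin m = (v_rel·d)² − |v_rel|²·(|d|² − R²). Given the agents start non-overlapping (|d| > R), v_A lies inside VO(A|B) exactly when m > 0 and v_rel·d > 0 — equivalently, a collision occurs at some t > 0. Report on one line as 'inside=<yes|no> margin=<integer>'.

d = (-17, -15),  |d|² = 514;  R = 8+1 = 9,  c = 514−9² = 433
v_rel = (-3, -7),  |v_rel|² = 58;  v_rel·d = (-3)·(-17) + (-7)·(-15) = 156
58·t² − 312·t + 433 = 0  ⇒  m = 156² − 58·433 = -778
m = -778 < 0,  v_rel·d = 156 > 0  ⇒  outside

inside=no margin=-778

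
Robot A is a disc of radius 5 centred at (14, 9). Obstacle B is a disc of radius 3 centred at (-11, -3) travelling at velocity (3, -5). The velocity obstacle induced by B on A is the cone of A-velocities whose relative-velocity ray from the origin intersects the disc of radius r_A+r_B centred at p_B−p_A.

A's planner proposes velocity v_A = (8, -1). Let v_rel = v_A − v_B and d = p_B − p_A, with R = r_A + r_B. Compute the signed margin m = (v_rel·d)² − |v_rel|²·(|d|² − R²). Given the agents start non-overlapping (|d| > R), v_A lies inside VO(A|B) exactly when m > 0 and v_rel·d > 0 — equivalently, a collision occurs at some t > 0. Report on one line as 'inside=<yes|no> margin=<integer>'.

d = (-25, -12),  |d|² = 769;  R = 5+3 = 8,  c = 769−8² = 705
v_rel = (5, 4),  |v_rel|² = 41;  v_rel·d = (5)·(-25) + (4)·(-12) = -173
41·t² + 346·t + 705 = 0  ⇒  m = (-173)² − 41·705 = 1024
m = 1024 > 0,  v_rel·d = -173 < 0  ⇒  outside

inside=no margin=1024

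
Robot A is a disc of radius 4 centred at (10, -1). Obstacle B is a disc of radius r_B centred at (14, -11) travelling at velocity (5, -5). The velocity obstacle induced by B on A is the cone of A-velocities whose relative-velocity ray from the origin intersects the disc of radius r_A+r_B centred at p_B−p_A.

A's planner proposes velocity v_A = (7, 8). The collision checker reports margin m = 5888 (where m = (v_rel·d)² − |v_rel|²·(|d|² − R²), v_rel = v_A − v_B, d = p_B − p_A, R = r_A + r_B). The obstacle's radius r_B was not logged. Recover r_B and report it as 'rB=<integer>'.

m = 5888
d = (4, -10);  v_rel = (2, 13),  |v_rel|² = 173
v_rel×d = (2)·(-10) − (13)·(4) = -72
since m = R²·173 − (-72)²:  R² = (5184 + 5888) / 173 = 64
R = √64 = 8  ⇒  r_B = 8 − 4 = 4

rB=4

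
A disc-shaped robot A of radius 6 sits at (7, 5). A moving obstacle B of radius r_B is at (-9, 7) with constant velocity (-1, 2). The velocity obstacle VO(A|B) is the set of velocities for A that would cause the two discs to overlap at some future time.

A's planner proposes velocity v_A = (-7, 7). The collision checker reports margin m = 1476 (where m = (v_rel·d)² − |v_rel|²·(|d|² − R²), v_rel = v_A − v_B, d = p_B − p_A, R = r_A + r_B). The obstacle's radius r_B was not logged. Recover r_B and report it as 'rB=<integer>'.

m = 1476
d = (-16, 2);  v_rel = (-6, 5),  |v_rel|² = 61
v_rel×d = (-6)·(2) − (5)·(-16) = 68
since m = R²·61 − 68²:  R² = (4624 + 1476) / 61 = 100
R = √100 = 10  ⇒  r_B = 10 − 6 = 4

rB=4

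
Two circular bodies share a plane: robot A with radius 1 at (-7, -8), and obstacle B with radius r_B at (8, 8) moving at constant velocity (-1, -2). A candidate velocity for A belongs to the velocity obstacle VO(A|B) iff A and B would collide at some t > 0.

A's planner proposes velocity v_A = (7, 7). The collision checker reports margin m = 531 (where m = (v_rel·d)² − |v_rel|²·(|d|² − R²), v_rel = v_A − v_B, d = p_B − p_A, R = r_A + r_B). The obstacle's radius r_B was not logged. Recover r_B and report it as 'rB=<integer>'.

m = 531
d = (15, 16);  v_rel = (8, 9),  |v_rel|² = 145
v_rel×d = (8)·(16) − (9)·(15) = -7
since m = R²·145 − (-7)²:  R² = (49 + 531) / 145 = 4
R = √4 = 2  ⇒  r_B = 2 − 1 = 1

rB=1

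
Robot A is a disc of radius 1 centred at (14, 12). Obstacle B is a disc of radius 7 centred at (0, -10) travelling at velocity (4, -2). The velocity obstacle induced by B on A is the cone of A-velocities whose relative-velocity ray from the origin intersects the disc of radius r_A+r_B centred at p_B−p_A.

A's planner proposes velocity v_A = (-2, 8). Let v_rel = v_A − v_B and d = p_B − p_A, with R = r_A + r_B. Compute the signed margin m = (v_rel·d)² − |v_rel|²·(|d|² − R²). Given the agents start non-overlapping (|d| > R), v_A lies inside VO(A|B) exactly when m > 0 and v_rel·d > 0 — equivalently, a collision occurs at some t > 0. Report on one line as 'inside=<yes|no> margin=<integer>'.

d = (-14, -22),  |d|² = 680;  R = 1+7 = 8,  c = 680−8² = 616
v_rel = (-6, 10),  |v_rel|² = 136;  v_rel·d = (-6)·(-14) + (10)·(-22) = -136
136·t² + 272·t + 616 = 0  ⇒  m = (-136)² − 136·616 = -65280
m = -65280 < 0,  v_rel·d = -136 < 0  ⇒  outside

inside=no margin=-65280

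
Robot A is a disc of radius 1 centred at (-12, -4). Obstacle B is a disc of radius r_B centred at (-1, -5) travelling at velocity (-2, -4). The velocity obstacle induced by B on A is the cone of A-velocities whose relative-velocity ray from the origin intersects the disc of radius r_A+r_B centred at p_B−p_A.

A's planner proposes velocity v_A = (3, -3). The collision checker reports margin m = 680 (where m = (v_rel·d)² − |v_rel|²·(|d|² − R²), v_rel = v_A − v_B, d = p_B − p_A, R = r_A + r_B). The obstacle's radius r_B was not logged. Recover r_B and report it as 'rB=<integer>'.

m = 680
d = (11, -1);  v_rel = (5, 1),  |v_rel|² = 26
v_rel×d = (5)·(-1) − (1)·(11) = -16
since m = R²·26 − (-16)²:  R² = (256 + 680) / 26 = 36
R = √36 = 6  ⇒  r_B = 6 − 1 = 5

rB=5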